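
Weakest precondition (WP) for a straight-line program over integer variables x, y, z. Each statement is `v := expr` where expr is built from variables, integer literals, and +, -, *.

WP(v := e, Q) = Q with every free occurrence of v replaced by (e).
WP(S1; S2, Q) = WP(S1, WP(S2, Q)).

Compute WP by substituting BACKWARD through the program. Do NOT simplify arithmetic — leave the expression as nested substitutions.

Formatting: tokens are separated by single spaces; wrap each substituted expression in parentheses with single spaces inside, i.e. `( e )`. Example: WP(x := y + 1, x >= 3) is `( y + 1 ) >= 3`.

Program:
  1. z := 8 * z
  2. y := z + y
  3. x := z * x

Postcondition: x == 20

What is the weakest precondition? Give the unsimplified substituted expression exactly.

post: x == 20
stmt 3: x := z * x  -- replace 1 occurrence(s) of x with (z * x)
  => ( z * x ) == 20
stmt 2: y := z + y  -- replace 0 occurrence(s) of y with (z + y)
  => ( z * x ) == 20
stmt 1: z := 8 * z  -- replace 1 occurrence(s) of z with (8 * z)
  => ( ( 8 * z ) * x ) == 20

Answer: ( ( 8 * z ) * x ) == 20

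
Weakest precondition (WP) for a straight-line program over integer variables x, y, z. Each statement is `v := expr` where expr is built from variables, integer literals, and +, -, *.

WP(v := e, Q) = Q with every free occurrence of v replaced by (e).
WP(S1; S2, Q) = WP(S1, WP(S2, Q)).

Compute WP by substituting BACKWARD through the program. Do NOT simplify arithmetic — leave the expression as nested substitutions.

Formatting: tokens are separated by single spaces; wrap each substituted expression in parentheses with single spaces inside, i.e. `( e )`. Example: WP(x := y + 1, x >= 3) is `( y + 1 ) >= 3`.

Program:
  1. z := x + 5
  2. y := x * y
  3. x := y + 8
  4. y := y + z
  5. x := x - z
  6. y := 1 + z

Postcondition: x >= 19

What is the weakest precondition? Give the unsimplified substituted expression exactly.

post: x >= 19
stmt 6: y := 1 + z  -- replace 0 occurrence(s) of y with (1 + z)
  => x >= 19
stmt 5: x := x - z  -- replace 1 occurrence(s) of x with (x - z)
  => ( x - z ) >= 19
stmt 4: y := y + z  -- replace 0 occurrence(s) of y with (y + z)
  => ( x - z ) >= 19
stmt 3: x := y + 8  -- replace 1 occurrence(s) of x with (y + 8)
  => ( ( y + 8 ) - z ) >= 19
stmt 2: y := x * y  -- replace 1 occurrence(s) of y with (x * y)
  => ( ( ( x * y ) + 8 ) - z ) >= 19
stmt 1: z := x + 5  -- replace 1 occurrence(s) of z with (x + 5)
  => ( ( ( x * y ) + 8 ) - ( x + 5 ) ) >= 19

Answer: ( ( ( x * y ) + 8 ) - ( x + 5 ) ) >= 19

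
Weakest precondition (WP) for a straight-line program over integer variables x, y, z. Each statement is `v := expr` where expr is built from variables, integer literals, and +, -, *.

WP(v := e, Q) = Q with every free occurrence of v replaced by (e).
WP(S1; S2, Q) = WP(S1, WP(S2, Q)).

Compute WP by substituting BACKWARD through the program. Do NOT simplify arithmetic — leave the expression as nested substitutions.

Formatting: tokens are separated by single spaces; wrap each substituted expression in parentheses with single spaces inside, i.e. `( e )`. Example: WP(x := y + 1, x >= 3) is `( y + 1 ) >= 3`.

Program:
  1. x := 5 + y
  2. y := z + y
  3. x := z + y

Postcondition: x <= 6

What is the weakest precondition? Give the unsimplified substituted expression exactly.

Answer: ( z + ( z + y ) ) <= 6

Derivation:
post: x <= 6
stmt 3: x := z + y  -- replace 1 occurrence(s) of x with (z + y)
  => ( z + y ) <= 6
stmt 2: y := z + y  -- replace 1 occurrence(s) of y with (z + y)
  => ( z + ( z + y ) ) <= 6
stmt 1: x := 5 + y  -- replace 0 occurrence(s) of x with (5 + y)
  => ( z + ( z + y ) ) <= 6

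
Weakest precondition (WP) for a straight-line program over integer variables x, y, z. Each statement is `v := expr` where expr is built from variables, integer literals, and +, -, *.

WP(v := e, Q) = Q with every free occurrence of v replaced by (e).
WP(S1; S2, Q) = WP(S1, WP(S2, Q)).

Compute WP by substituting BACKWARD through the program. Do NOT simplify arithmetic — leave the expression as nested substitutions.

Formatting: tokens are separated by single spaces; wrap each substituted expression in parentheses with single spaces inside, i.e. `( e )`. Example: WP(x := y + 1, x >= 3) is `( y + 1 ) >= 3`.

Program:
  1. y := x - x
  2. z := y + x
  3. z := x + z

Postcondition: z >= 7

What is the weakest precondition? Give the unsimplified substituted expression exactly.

Answer: ( x + ( ( x - x ) + x ) ) >= 7

Derivation:
post: z >= 7
stmt 3: z := x + z  -- replace 1 occurrence(s) of z with (x + z)
  => ( x + z ) >= 7
stmt 2: z := y + x  -- replace 1 occurrence(s) of z with (y + x)
  => ( x + ( y + x ) ) >= 7
stmt 1: y := x - x  -- replace 1 occurrence(s) of y with (x - x)
  => ( x + ( ( x - x ) + x ) ) >= 7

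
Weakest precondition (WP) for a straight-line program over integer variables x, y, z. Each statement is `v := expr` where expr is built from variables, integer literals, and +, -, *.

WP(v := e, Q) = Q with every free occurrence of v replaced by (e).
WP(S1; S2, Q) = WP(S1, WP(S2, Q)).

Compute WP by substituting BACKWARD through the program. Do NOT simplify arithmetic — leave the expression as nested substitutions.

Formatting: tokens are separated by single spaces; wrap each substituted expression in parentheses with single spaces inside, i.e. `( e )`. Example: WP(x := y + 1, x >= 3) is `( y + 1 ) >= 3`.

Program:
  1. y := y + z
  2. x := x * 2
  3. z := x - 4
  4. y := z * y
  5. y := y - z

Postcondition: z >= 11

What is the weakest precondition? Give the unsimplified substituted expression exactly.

post: z >= 11
stmt 5: y := y - z  -- replace 0 occurrence(s) of y with (y - z)
  => z >= 11
stmt 4: y := z * y  -- replace 0 occurrence(s) of y with (z * y)
  => z >= 11
stmt 3: z := x - 4  -- replace 1 occurrence(s) of z with (x - 4)
  => ( x - 4 ) >= 11
stmt 2: x := x * 2  -- replace 1 occurrence(s) of x with (x * 2)
  => ( ( x * 2 ) - 4 ) >= 11
stmt 1: y := y + z  -- replace 0 occurrence(s) of y with (y + z)
  => ( ( x * 2 ) - 4 ) >= 11

Answer: ( ( x * 2 ) - 4 ) >= 11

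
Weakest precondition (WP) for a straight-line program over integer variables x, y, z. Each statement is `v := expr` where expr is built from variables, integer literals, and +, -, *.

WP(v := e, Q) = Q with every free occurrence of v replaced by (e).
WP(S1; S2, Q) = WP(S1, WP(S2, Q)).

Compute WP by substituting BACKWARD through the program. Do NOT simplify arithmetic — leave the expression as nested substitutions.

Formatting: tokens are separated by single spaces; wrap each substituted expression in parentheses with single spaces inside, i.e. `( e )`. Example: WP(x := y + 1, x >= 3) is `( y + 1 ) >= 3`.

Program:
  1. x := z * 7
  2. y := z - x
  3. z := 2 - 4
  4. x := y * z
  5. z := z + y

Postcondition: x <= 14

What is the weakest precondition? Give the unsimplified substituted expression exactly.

Answer: ( ( z - ( z * 7 ) ) * ( 2 - 4 ) ) <= 14

Derivation:
post: x <= 14
stmt 5: z := z + y  -- replace 0 occurrence(s) of z with (z + y)
  => x <= 14
stmt 4: x := y * z  -- replace 1 occurrence(s) of x with (y * z)
  => ( y * z ) <= 14
stmt 3: z := 2 - 4  -- replace 1 occurrence(s) of z with (2 - 4)
  => ( y * ( 2 - 4 ) ) <= 14
stmt 2: y := z - x  -- replace 1 occurrence(s) of y with (z - x)
  => ( ( z - x ) * ( 2 - 4 ) ) <= 14
stmt 1: x := z * 7  -- replace 1 occurrence(s) of x with (z * 7)
  => ( ( z - ( z * 7 ) ) * ( 2 - 4 ) ) <= 14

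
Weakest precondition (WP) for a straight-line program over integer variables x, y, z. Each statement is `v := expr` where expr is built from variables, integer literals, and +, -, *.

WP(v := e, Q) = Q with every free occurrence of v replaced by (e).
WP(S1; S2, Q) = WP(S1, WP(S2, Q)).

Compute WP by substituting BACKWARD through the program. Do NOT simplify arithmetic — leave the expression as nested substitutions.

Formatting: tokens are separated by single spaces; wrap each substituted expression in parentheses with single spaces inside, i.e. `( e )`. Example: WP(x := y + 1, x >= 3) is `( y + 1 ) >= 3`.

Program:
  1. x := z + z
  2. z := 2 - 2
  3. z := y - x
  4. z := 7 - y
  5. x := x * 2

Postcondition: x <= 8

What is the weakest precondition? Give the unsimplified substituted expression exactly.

post: x <= 8
stmt 5: x := x * 2  -- replace 1 occurrence(s) of x with (x * 2)
  => ( x * 2 ) <= 8
stmt 4: z := 7 - y  -- replace 0 occurrence(s) of z with (7 - y)
  => ( x * 2 ) <= 8
stmt 3: z := y - x  -- replace 0 occurrence(s) of z with (y - x)
  => ( x * 2 ) <= 8
stmt 2: z := 2 - 2  -- replace 0 occurrence(s) of z with (2 - 2)
  => ( x * 2 ) <= 8
stmt 1: x := z + z  -- replace 1 occurrence(s) of x with (z + z)
  => ( ( z + z ) * 2 ) <= 8

Answer: ( ( z + z ) * 2 ) <= 8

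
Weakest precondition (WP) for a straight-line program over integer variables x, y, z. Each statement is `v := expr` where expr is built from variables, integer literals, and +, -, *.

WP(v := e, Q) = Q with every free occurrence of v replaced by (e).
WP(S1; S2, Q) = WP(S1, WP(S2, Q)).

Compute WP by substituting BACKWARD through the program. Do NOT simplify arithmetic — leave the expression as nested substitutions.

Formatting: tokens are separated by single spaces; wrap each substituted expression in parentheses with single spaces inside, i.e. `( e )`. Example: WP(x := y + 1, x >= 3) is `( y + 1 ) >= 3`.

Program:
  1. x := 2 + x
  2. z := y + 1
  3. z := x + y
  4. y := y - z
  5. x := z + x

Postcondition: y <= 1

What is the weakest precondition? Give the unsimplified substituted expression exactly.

post: y <= 1
stmt 5: x := z + x  -- replace 0 occurrence(s) of x with (z + x)
  => y <= 1
stmt 4: y := y - z  -- replace 1 occurrence(s) of y with (y - z)
  => ( y - z ) <= 1
stmt 3: z := x + y  -- replace 1 occurrence(s) of z with (x + y)
  => ( y - ( x + y ) ) <= 1
stmt 2: z := y + 1  -- replace 0 occurrence(s) of z with (y + 1)
  => ( y - ( x + y ) ) <= 1
stmt 1: x := 2 + x  -- replace 1 occurrence(s) of x with (2 + x)
  => ( y - ( ( 2 + x ) + y ) ) <= 1

Answer: ( y - ( ( 2 + x ) + y ) ) <= 1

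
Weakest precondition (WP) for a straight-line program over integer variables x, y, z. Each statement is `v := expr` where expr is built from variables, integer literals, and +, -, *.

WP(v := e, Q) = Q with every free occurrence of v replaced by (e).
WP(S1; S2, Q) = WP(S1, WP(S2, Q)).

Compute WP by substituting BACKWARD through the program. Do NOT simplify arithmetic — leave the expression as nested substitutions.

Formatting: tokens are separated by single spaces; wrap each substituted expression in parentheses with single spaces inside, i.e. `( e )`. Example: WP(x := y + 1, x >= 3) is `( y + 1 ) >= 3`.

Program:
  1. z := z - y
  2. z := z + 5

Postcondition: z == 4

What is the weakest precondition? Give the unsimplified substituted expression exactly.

Answer: ( ( z - y ) + 5 ) == 4

Derivation:
post: z == 4
stmt 2: z := z + 5  -- replace 1 occurrence(s) of z with (z + 5)
  => ( z + 5 ) == 4
stmt 1: z := z - y  -- replace 1 occurrence(s) of z with (z - y)
  => ( ( z - y ) + 5 ) == 4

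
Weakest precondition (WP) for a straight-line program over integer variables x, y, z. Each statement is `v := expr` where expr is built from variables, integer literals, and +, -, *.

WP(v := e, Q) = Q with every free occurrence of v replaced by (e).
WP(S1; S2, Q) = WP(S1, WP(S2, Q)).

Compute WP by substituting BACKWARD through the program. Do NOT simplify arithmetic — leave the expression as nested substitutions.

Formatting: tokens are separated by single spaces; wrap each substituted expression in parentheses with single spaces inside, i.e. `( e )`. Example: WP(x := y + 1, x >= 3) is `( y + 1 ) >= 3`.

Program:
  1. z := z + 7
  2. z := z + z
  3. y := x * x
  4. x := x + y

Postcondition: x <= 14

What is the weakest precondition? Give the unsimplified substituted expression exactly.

Answer: ( x + ( x * x ) ) <= 14

Derivation:
post: x <= 14
stmt 4: x := x + y  -- replace 1 occurrence(s) of x with (x + y)
  => ( x + y ) <= 14
stmt 3: y := x * x  -- replace 1 occurrence(s) of y with (x * x)
  => ( x + ( x * x ) ) <= 14
stmt 2: z := z + z  -- replace 0 occurrence(s) of z with (z + z)
  => ( x + ( x * x ) ) <= 14
stmt 1: z := z + 7  -- replace 0 occurrence(s) of z with (z + 7)
  => ( x + ( x * x ) ) <= 14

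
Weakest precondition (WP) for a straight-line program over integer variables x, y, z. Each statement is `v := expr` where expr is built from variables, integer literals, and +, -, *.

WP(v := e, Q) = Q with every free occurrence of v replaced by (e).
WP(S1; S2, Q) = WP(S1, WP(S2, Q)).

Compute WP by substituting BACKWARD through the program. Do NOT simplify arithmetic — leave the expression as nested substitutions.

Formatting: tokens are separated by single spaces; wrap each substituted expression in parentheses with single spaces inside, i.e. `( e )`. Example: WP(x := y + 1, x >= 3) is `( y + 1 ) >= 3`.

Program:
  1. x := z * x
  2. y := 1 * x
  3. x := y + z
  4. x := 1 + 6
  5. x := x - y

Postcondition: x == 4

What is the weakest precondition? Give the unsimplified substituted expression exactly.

post: x == 4
stmt 5: x := x - y  -- replace 1 occurrence(s) of x with (x - y)
  => ( x - y ) == 4
stmt 4: x := 1 + 6  -- replace 1 occurrence(s) of x with (1 + 6)
  => ( ( 1 + 6 ) - y ) == 4
stmt 3: x := y + z  -- replace 0 occurrence(s) of x with (y + z)
  => ( ( 1 + 6 ) - y ) == 4
stmt 2: y := 1 * x  -- replace 1 occurrence(s) of y with (1 * x)
  => ( ( 1 + 6 ) - ( 1 * x ) ) == 4
stmt 1: x := z * x  -- replace 1 occurrence(s) of x with (z * x)
  => ( ( 1 + 6 ) - ( 1 * ( z * x ) ) ) == 4

Answer: ( ( 1 + 6 ) - ( 1 * ( z * x ) ) ) == 4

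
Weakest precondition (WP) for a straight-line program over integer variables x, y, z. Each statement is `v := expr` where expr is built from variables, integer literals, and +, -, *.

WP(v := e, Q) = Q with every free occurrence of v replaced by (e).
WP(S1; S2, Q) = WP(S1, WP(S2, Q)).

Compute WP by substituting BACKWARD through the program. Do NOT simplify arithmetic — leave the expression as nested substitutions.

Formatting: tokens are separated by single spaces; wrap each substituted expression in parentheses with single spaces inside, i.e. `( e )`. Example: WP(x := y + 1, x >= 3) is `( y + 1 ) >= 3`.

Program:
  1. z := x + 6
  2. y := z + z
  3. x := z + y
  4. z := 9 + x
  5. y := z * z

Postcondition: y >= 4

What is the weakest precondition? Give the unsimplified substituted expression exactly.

post: y >= 4
stmt 5: y := z * z  -- replace 1 occurrence(s) of y with (z * z)
  => ( z * z ) >= 4
stmt 4: z := 9 + x  -- replace 2 occurrence(s) of z with (9 + x)
  => ( ( 9 + x ) * ( 9 + x ) ) >= 4
stmt 3: x := z + y  -- replace 2 occurrence(s) of x with (z + y)
  => ( ( 9 + ( z + y ) ) * ( 9 + ( z + y ) ) ) >= 4
stmt 2: y := z + z  -- replace 2 occurrence(s) of y with (z + z)
  => ( ( 9 + ( z + ( z + z ) ) ) * ( 9 + ( z + ( z + z ) ) ) ) >= 4
stmt 1: z := x + 6  -- replace 6 occurrence(s) of z with (x + 6)
  => ( ( 9 + ( ( x + 6 ) + ( ( x + 6 ) + ( x + 6 ) ) ) ) * ( 9 + ( ( x + 6 ) + ( ( x + 6 ) + ( x + 6 ) ) ) ) ) >= 4

Answer: ( ( 9 + ( ( x + 6 ) + ( ( x + 6 ) + ( x + 6 ) ) ) ) * ( 9 + ( ( x + 6 ) + ( ( x + 6 ) + ( x + 6 ) ) ) ) ) >= 4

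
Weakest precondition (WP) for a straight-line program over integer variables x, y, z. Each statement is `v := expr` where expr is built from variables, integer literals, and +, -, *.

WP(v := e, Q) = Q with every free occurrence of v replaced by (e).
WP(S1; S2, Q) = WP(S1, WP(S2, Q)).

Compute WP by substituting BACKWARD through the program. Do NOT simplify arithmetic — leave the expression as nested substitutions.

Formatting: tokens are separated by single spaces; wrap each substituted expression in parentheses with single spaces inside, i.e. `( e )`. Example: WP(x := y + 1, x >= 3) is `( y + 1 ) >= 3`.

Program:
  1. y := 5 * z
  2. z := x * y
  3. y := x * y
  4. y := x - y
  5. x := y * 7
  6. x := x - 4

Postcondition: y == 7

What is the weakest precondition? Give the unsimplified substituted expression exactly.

Answer: ( x - ( x * ( 5 * z ) ) ) == 7

Derivation:
post: y == 7
stmt 6: x := x - 4  -- replace 0 occurrence(s) of x with (x - 4)
  => y == 7
stmt 5: x := y * 7  -- replace 0 occurrence(s) of x with (y * 7)
  => y == 7
stmt 4: y := x - y  -- replace 1 occurrence(s) of y with (x - y)
  => ( x - y ) == 7
stmt 3: y := x * y  -- replace 1 occurrence(s) of y with (x * y)
  => ( x - ( x * y ) ) == 7
stmt 2: z := x * y  -- replace 0 occurrence(s) of z with (x * y)
  => ( x - ( x * y ) ) == 7
stmt 1: y := 5 * z  -- replace 1 occurrence(s) of y with (5 * z)
  => ( x - ( x * ( 5 * z ) ) ) == 7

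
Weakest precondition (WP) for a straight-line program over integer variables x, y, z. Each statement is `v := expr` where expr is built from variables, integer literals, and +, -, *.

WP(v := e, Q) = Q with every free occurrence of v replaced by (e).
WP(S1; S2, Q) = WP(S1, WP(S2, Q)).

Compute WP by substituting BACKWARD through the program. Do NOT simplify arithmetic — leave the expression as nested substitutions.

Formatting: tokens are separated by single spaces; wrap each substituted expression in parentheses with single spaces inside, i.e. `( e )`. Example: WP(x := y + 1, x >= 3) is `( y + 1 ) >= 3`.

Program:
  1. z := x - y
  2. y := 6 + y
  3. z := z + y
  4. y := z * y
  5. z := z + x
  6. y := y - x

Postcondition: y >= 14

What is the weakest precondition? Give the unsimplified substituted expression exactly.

post: y >= 14
stmt 6: y := y - x  -- replace 1 occurrence(s) of y with (y - x)
  => ( y - x ) >= 14
stmt 5: z := z + x  -- replace 0 occurrence(s) of z with (z + x)
  => ( y - x ) >= 14
stmt 4: y := z * y  -- replace 1 occurrence(s) of y with (z * y)
  => ( ( z * y ) - x ) >= 14
stmt 3: z := z + y  -- replace 1 occurrence(s) of z with (z + y)
  => ( ( ( z + y ) * y ) - x ) >= 14
stmt 2: y := 6 + y  -- replace 2 occurrence(s) of y with (6 + y)
  => ( ( ( z + ( 6 + y ) ) * ( 6 + y ) ) - x ) >= 14
stmt 1: z := x - y  -- replace 1 occurrence(s) of z with (x - y)
  => ( ( ( ( x - y ) + ( 6 + y ) ) * ( 6 + y ) ) - x ) >= 14

Answer: ( ( ( ( x - y ) + ( 6 + y ) ) * ( 6 + y ) ) - x ) >= 14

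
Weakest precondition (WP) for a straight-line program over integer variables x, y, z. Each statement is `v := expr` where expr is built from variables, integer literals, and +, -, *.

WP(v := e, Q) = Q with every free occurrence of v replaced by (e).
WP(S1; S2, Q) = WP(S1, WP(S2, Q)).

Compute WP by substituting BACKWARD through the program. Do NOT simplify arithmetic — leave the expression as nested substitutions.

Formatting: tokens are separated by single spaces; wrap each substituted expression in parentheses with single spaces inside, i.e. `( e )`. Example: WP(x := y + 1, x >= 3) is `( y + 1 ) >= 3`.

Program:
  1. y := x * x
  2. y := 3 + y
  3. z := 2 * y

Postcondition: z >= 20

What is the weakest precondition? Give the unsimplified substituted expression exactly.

Answer: ( 2 * ( 3 + ( x * x ) ) ) >= 20

Derivation:
post: z >= 20
stmt 3: z := 2 * y  -- replace 1 occurrence(s) of z with (2 * y)
  => ( 2 * y ) >= 20
stmt 2: y := 3 + y  -- replace 1 occurrence(s) of y with (3 + y)
  => ( 2 * ( 3 + y ) ) >= 20
stmt 1: y := x * x  -- replace 1 occurrence(s) of y with (x * x)
  => ( 2 * ( 3 + ( x * x ) ) ) >= 20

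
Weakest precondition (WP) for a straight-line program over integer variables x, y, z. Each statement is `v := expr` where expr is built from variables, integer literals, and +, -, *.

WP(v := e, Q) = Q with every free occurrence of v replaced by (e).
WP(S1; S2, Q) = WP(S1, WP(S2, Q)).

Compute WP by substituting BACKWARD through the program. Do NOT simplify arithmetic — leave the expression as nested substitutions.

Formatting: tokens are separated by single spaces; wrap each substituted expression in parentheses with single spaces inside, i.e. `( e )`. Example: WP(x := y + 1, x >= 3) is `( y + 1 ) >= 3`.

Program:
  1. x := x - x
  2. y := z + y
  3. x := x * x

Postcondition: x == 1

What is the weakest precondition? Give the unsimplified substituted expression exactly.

post: x == 1
stmt 3: x := x * x  -- replace 1 occurrence(s) of x with (x * x)
  => ( x * x ) == 1
stmt 2: y := z + y  -- replace 0 occurrence(s) of y with (z + y)
  => ( x * x ) == 1
stmt 1: x := x - x  -- replace 2 occurrence(s) of x with (x - x)
  => ( ( x - x ) * ( x - x ) ) == 1

Answer: ( ( x - x ) * ( x - x ) ) == 1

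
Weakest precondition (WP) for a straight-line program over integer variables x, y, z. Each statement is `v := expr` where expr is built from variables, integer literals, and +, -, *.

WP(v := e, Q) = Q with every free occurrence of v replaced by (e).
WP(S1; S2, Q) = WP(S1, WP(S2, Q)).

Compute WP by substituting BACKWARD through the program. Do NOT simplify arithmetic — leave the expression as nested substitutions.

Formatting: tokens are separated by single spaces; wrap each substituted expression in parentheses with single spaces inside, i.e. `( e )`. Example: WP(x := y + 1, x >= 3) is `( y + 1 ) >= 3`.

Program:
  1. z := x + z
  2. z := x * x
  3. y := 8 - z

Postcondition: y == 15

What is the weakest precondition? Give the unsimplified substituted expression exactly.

post: y == 15
stmt 3: y := 8 - z  -- replace 1 occurrence(s) of y with (8 - z)
  => ( 8 - z ) == 15
stmt 2: z := x * x  -- replace 1 occurrence(s) of z with (x * x)
  => ( 8 - ( x * x ) ) == 15
stmt 1: z := x + z  -- replace 0 occurrence(s) of z with (x + z)
  => ( 8 - ( x * x ) ) == 15

Answer: ( 8 - ( x * x ) ) == 15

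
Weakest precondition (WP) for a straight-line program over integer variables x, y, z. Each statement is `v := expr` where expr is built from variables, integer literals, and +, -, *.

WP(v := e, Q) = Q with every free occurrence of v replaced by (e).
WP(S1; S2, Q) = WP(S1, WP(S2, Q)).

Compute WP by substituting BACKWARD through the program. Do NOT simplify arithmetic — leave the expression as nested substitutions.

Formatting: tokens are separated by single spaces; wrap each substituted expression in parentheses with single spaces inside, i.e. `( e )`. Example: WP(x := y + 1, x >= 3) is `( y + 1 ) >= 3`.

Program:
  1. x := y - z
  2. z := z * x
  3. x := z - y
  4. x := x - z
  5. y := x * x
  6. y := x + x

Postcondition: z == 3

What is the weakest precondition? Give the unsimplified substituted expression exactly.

Answer: ( z * ( y - z ) ) == 3

Derivation:
post: z == 3
stmt 6: y := x + x  -- replace 0 occurrence(s) of y with (x + x)
  => z == 3
stmt 5: y := x * x  -- replace 0 occurrence(s) of y with (x * x)
  => z == 3
stmt 4: x := x - z  -- replace 0 occurrence(s) of x with (x - z)
  => z == 3
stmt 3: x := z - y  -- replace 0 occurrence(s) of x with (z - y)
  => z == 3
stmt 2: z := z * x  -- replace 1 occurrence(s) of z with (z * x)
  => ( z * x ) == 3
stmt 1: x := y - z  -- replace 1 occurrence(s) of x with (y - z)
  => ( z * ( y - z ) ) == 3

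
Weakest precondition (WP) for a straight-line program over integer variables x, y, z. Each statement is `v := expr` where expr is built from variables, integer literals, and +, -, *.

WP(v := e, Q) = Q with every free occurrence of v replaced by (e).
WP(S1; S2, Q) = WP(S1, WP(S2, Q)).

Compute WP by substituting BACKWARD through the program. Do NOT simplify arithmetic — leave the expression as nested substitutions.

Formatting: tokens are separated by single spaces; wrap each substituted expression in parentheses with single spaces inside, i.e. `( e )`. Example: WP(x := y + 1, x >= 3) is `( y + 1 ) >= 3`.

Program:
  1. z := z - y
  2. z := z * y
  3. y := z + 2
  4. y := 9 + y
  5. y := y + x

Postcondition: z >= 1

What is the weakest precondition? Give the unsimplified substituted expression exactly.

post: z >= 1
stmt 5: y := y + x  -- replace 0 occurrence(s) of y with (y + x)
  => z >= 1
stmt 4: y := 9 + y  -- replace 0 occurrence(s) of y with (9 + y)
  => z >= 1
stmt 3: y := z + 2  -- replace 0 occurrence(s) of y with (z + 2)
  => z >= 1
stmt 2: z := z * y  -- replace 1 occurrence(s) of z with (z * y)
  => ( z * y ) >= 1
stmt 1: z := z - y  -- replace 1 occurrence(s) of z with (z - y)
  => ( ( z - y ) * y ) >= 1

Answer: ( ( z - y ) * y ) >= 1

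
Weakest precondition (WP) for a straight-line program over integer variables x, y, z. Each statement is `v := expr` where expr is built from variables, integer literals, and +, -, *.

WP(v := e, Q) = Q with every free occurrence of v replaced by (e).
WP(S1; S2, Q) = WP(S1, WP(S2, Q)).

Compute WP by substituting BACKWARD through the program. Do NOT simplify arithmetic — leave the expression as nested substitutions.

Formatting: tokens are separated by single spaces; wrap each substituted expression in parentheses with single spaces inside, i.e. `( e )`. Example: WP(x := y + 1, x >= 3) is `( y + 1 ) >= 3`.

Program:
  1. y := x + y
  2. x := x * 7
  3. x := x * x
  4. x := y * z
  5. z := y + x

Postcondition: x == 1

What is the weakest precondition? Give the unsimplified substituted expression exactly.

post: x == 1
stmt 5: z := y + x  -- replace 0 occurrence(s) of z with (y + x)
  => x == 1
stmt 4: x := y * z  -- replace 1 occurrence(s) of x with (y * z)
  => ( y * z ) == 1
stmt 3: x := x * x  -- replace 0 occurrence(s) of x with (x * x)
  => ( y * z ) == 1
stmt 2: x := x * 7  -- replace 0 occurrence(s) of x with (x * 7)
  => ( y * z ) == 1
stmt 1: y := x + y  -- replace 1 occurrence(s) of y with (x + y)
  => ( ( x + y ) * z ) == 1

Answer: ( ( x + y ) * z ) == 1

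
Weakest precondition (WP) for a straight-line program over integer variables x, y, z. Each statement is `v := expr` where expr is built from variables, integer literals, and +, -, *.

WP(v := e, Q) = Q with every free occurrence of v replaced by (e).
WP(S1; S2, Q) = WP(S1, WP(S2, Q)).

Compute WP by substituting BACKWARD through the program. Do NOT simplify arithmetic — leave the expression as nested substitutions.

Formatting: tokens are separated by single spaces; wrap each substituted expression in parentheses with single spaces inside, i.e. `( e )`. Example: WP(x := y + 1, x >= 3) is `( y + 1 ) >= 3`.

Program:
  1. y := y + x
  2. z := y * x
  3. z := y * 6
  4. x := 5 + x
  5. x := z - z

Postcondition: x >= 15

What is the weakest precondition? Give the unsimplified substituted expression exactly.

Answer: ( ( ( y + x ) * 6 ) - ( ( y + x ) * 6 ) ) >= 15

Derivation:
post: x >= 15
stmt 5: x := z - z  -- replace 1 occurrence(s) of x with (z - z)
  => ( z - z ) >= 15
stmt 4: x := 5 + x  -- replace 0 occurrence(s) of x with (5 + x)
  => ( z - z ) >= 15
stmt 3: z := y * 6  -- replace 2 occurrence(s) of z with (y * 6)
  => ( ( y * 6 ) - ( y * 6 ) ) >= 15
stmt 2: z := y * x  -- replace 0 occurrence(s) of z with (y * x)
  => ( ( y * 6 ) - ( y * 6 ) ) >= 15
stmt 1: y := y + x  -- replace 2 occurrence(s) of y with (y + x)
  => ( ( ( y + x ) * 6 ) - ( ( y + x ) * 6 ) ) >= 15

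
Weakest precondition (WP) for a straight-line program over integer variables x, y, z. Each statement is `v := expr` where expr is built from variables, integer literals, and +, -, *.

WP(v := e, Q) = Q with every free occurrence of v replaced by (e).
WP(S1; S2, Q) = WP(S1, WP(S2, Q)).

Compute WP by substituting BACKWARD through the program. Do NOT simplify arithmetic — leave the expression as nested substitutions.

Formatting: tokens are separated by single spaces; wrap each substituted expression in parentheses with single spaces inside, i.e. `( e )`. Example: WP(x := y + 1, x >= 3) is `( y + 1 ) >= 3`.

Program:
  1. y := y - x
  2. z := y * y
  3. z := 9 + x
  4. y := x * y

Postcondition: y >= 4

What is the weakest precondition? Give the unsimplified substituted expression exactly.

Answer: ( x * ( y - x ) ) >= 4

Derivation:
post: y >= 4
stmt 4: y := x * y  -- replace 1 occurrence(s) of y with (x * y)
  => ( x * y ) >= 4
stmt 3: z := 9 + x  -- replace 0 occurrence(s) of z with (9 + x)
  => ( x * y ) >= 4
stmt 2: z := y * y  -- replace 0 occurrence(s) of z with (y * y)
  => ( x * y ) >= 4
stmt 1: y := y - x  -- replace 1 occurrence(s) of y with (y - x)
  => ( x * ( y - x ) ) >= 4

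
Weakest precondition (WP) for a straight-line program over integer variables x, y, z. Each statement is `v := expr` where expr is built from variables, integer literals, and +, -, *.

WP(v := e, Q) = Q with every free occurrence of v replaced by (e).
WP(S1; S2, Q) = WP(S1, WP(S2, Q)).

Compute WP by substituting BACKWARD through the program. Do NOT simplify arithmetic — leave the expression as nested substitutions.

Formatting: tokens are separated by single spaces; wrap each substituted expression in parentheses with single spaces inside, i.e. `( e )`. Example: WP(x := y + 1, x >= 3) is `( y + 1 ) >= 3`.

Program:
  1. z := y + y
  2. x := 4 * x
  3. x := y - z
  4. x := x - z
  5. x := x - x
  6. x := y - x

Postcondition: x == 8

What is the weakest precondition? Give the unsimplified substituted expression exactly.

post: x == 8
stmt 6: x := y - x  -- replace 1 occurrence(s) of x with (y - x)
  => ( y - x ) == 8
stmt 5: x := x - x  -- replace 1 occurrence(s) of x with (x - x)
  => ( y - ( x - x ) ) == 8
stmt 4: x := x - z  -- replace 2 occurrence(s) of x with (x - z)
  => ( y - ( ( x - z ) - ( x - z ) ) ) == 8
stmt 3: x := y - z  -- replace 2 occurrence(s) of x with (y - z)
  => ( y - ( ( ( y - z ) - z ) - ( ( y - z ) - z ) ) ) == 8
stmt 2: x := 4 * x  -- replace 0 occurrence(s) of x with (4 * x)
  => ( y - ( ( ( y - z ) - z ) - ( ( y - z ) - z ) ) ) == 8
stmt 1: z := y + y  -- replace 4 occurrence(s) of z with (y + y)
  => ( y - ( ( ( y - ( y + y ) ) - ( y + y ) ) - ( ( y - ( y + y ) ) - ( y + y ) ) ) ) == 8

Answer: ( y - ( ( ( y - ( y + y ) ) - ( y + y ) ) - ( ( y - ( y + y ) ) - ( y + y ) ) ) ) == 8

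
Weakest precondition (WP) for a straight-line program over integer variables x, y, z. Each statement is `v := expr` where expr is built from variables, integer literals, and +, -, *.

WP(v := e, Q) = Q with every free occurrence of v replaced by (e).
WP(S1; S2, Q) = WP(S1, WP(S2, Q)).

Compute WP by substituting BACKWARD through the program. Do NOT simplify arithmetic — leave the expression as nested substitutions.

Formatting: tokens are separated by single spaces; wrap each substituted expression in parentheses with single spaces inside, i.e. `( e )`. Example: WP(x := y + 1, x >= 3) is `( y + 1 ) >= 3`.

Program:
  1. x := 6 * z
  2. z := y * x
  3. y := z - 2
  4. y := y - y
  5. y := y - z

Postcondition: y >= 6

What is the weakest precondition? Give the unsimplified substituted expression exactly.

Answer: ( ( ( ( y * ( 6 * z ) ) - 2 ) - ( ( y * ( 6 * z ) ) - 2 ) ) - ( y * ( 6 * z ) ) ) >= 6

Derivation:
post: y >= 6
stmt 5: y := y - z  -- replace 1 occurrence(s) of y with (y - z)
  => ( y - z ) >= 6
stmt 4: y := y - y  -- replace 1 occurrence(s) of y with (y - y)
  => ( ( y - y ) - z ) >= 6
stmt 3: y := z - 2  -- replace 2 occurrence(s) of y with (z - 2)
  => ( ( ( z - 2 ) - ( z - 2 ) ) - z ) >= 6
stmt 2: z := y * x  -- replace 3 occurrence(s) of z with (y * x)
  => ( ( ( ( y * x ) - 2 ) - ( ( y * x ) - 2 ) ) - ( y * x ) ) >= 6
stmt 1: x := 6 * z  -- replace 3 occurrence(s) of x with (6 * z)
  => ( ( ( ( y * ( 6 * z ) ) - 2 ) - ( ( y * ( 6 * z ) ) - 2 ) ) - ( y * ( 6 * z ) ) ) >= 6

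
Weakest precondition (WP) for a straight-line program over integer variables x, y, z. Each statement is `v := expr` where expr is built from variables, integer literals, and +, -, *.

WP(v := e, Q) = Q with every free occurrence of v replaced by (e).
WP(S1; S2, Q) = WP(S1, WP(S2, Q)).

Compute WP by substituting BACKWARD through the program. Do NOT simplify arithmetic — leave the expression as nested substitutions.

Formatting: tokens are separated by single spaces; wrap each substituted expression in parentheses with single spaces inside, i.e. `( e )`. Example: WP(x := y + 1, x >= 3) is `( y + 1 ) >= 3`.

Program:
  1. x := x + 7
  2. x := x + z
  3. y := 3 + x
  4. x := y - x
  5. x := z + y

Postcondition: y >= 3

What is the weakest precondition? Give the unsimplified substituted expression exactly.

post: y >= 3
stmt 5: x := z + y  -- replace 0 occurrence(s) of x with (z + y)
  => y >= 3
stmt 4: x := y - x  -- replace 0 occurrence(s) of x with (y - x)
  => y >= 3
stmt 3: y := 3 + x  -- replace 1 occurrence(s) of y with (3 + x)
  => ( 3 + x ) >= 3
stmt 2: x := x + z  -- replace 1 occurrence(s) of x with (x + z)
  => ( 3 + ( x + z ) ) >= 3
stmt 1: x := x + 7  -- replace 1 occurrence(s) of x with (x + 7)
  => ( 3 + ( ( x + 7 ) + z ) ) >= 3

Answer: ( 3 + ( ( x + 7 ) + z ) ) >= 3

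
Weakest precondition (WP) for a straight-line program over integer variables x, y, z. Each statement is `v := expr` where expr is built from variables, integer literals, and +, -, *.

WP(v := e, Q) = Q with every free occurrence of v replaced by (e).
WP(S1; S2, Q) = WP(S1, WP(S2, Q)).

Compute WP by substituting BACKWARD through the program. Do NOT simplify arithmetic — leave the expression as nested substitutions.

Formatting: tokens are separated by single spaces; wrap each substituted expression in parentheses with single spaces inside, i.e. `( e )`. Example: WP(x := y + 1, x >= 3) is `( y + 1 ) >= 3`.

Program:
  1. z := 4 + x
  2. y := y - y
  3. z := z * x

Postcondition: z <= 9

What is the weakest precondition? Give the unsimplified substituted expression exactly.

post: z <= 9
stmt 3: z := z * x  -- replace 1 occurrence(s) of z with (z * x)
  => ( z * x ) <= 9
stmt 2: y := y - y  -- replace 0 occurrence(s) of y with (y - y)
  => ( z * x ) <= 9
stmt 1: z := 4 + x  -- replace 1 occurrence(s) of z with (4 + x)
  => ( ( 4 + x ) * x ) <= 9

Answer: ( ( 4 + x ) * x ) <= 9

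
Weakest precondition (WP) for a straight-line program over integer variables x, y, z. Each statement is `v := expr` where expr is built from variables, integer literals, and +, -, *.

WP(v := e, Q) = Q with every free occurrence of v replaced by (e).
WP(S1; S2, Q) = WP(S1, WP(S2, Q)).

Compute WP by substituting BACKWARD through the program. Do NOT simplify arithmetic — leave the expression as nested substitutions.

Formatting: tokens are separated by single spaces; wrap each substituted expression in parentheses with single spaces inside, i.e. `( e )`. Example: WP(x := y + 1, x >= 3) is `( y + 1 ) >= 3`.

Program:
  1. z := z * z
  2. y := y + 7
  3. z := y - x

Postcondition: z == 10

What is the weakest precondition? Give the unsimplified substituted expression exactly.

Answer: ( ( y + 7 ) - x ) == 10

Derivation:
post: z == 10
stmt 3: z := y - x  -- replace 1 occurrence(s) of z with (y - x)
  => ( y - x ) == 10
stmt 2: y := y + 7  -- replace 1 occurrence(s) of y with (y + 7)
  => ( ( y + 7 ) - x ) == 10
stmt 1: z := z * z  -- replace 0 occurrence(s) of z with (z * z)
  => ( ( y + 7 ) - x ) == 10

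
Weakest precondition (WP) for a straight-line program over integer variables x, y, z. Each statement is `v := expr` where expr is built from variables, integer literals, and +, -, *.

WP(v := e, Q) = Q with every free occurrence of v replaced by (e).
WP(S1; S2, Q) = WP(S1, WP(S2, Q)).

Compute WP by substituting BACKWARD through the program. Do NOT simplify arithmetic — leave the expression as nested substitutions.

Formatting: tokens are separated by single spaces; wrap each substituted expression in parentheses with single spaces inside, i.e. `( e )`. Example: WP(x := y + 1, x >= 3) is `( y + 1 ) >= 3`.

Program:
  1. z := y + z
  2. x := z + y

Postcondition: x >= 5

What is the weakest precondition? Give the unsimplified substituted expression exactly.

Answer: ( ( y + z ) + y ) >= 5

Derivation:
post: x >= 5
stmt 2: x := z + y  -- replace 1 occurrence(s) of x with (z + y)
  => ( z + y ) >= 5
stmt 1: z := y + z  -- replace 1 occurrence(s) of z with (y + z)
  => ( ( y + z ) + y ) >= 5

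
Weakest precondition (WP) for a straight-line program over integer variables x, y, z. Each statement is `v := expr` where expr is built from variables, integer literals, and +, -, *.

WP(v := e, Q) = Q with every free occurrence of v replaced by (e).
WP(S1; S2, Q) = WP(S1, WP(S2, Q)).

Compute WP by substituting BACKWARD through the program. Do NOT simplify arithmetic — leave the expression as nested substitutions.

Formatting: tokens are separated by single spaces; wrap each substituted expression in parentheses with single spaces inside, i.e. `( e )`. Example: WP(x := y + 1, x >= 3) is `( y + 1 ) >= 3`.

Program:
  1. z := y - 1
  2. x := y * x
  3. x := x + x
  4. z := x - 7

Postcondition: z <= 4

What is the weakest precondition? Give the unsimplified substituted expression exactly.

Answer: ( ( ( y * x ) + ( y * x ) ) - 7 ) <= 4

Derivation:
post: z <= 4
stmt 4: z := x - 7  -- replace 1 occurrence(s) of z with (x - 7)
  => ( x - 7 ) <= 4
stmt 3: x := x + x  -- replace 1 occurrence(s) of x with (x + x)
  => ( ( x + x ) - 7 ) <= 4
stmt 2: x := y * x  -- replace 2 occurrence(s) of x with (y * x)
  => ( ( ( y * x ) + ( y * x ) ) - 7 ) <= 4
stmt 1: z := y - 1  -- replace 0 occurrence(s) of z with (y - 1)
  => ( ( ( y * x ) + ( y * x ) ) - 7 ) <= 4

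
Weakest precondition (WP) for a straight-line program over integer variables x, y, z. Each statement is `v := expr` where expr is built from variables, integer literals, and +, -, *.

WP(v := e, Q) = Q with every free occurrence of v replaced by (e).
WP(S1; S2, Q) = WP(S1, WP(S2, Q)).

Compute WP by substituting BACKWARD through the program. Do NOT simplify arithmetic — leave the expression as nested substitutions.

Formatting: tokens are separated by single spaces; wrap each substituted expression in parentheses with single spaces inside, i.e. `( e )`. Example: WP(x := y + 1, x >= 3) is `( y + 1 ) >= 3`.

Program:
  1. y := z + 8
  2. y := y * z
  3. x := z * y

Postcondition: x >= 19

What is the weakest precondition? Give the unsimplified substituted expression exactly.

Answer: ( z * ( ( z + 8 ) * z ) ) >= 19

Derivation:
post: x >= 19
stmt 3: x := z * y  -- replace 1 occurrence(s) of x with (z * y)
  => ( z * y ) >= 19
stmt 2: y := y * z  -- replace 1 occurrence(s) of y with (y * z)
  => ( z * ( y * z ) ) >= 19
stmt 1: y := z + 8  -- replace 1 occurrence(s) of y with (z + 8)
  => ( z * ( ( z + 8 ) * z ) ) >= 19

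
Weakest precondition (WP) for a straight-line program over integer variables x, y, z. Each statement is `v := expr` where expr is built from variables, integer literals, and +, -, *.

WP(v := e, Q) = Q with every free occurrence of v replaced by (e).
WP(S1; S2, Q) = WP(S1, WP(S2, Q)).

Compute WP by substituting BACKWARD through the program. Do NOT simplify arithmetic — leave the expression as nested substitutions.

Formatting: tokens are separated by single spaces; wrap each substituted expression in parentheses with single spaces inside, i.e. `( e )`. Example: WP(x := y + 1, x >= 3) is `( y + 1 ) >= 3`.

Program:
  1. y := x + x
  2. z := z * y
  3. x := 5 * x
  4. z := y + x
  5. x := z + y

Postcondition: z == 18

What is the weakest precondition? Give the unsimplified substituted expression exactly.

post: z == 18
stmt 5: x := z + y  -- replace 0 occurrence(s) of x with (z + y)
  => z == 18
stmt 4: z := y + x  -- replace 1 occurrence(s) of z with (y + x)
  => ( y + x ) == 18
stmt 3: x := 5 * x  -- replace 1 occurrence(s) of x with (5 * x)
  => ( y + ( 5 * x ) ) == 18
stmt 2: z := z * y  -- replace 0 occurrence(s) of z with (z * y)
  => ( y + ( 5 * x ) ) == 18
stmt 1: y := x + x  -- replace 1 occurrence(s) of y with (x + x)
  => ( ( x + x ) + ( 5 * x ) ) == 18

Answer: ( ( x + x ) + ( 5 * x ) ) == 18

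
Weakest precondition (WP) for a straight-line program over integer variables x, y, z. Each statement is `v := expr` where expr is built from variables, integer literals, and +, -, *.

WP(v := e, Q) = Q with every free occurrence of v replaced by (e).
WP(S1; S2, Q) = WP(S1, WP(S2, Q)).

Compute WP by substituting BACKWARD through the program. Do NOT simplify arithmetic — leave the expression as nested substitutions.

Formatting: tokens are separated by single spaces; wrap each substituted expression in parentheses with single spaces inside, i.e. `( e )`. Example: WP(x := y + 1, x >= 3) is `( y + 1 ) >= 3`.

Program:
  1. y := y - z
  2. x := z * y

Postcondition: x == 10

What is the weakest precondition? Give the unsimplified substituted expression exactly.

post: x == 10
stmt 2: x := z * y  -- replace 1 occurrence(s) of x with (z * y)
  => ( z * y ) == 10
stmt 1: y := y - z  -- replace 1 occurrence(s) of y with (y - z)
  => ( z * ( y - z ) ) == 10

Answer: ( z * ( y - z ) ) == 10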